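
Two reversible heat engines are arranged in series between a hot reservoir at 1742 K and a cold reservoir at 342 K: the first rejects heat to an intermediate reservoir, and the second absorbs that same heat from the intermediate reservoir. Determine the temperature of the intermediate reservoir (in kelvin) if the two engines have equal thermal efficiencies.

Equal efficiencies require 1 − T_m/T_H = 1 − T_C/T_m, i.e. T_m/T_H = T_C/T_m, so T_m = √(T_H·T_C) = √(1742.00 × 342.00) = 771.9 K.

T_m ≈ 771.9 K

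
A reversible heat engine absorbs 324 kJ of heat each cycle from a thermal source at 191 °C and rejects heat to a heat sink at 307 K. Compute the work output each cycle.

T_H = 191 °C → 191 + 273.15 = 464.15 K.
Carnot efficiency: η = 1 − T_C/T_H = 1 − 307.00/464.15 = 0.3386.
W = η·Q_H = 0.3386 × 324 = 110 kJ.

W ≈ 110 kJ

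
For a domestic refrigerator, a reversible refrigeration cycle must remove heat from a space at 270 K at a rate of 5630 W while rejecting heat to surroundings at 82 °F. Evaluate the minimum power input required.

T_H = 82 °F → (82 − 32) × 5/9 = 27.78 °C = 300.93 K.
The reversible coefficient of performance is COP_R = T_C/(T_H − T_C) = 270.00/30.93 = 8.7300.
W = Q_C/COP_R = 5630/8.7300 = 645 W.

Ẇ_in ≈ 645 W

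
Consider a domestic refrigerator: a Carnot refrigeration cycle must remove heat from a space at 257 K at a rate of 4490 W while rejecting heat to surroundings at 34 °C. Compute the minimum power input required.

Ẇ_in ≈ 876 W

T_H = 34 °C → 34 + 273.15 = 307.15 K.
The reversible coefficient of performance is COP_R = T_C/(T_H − T_C) = 257.00/50.15 = 5.1246.
W = Q_C/COP_R = 4490/5.1246 = 876 W.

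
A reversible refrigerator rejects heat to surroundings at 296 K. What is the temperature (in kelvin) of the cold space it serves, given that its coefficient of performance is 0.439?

T_C ≈ 90.3 K

COP_R = T_C/(T_H − T_C) ⇒ T_C = T_H·COP_R/(1 + COP_R) = 296.00 × 0.439/(1 + 0.439) = 90.3 K.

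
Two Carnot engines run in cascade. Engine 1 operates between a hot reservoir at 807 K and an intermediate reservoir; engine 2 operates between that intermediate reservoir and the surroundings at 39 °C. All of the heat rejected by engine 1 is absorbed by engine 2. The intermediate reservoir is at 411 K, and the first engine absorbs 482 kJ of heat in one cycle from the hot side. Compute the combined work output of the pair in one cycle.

T_C = 39 °C → 39 + 273.15 = 312.15 K.
Two reversible stages in series are equivalent to a single Carnot engine between T_H and T_C, so η_total = 1 − T_C/T_H = 1 − 312.15/807.00 = 0.6132.
W_total = η_total · Q_H = 0.6132 × 482 = 296 kJ.

W_total ≈ 296 kJ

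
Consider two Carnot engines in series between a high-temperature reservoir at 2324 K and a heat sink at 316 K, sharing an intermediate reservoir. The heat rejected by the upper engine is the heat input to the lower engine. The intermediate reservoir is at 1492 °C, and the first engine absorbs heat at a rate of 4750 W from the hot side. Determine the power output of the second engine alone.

Ẇ₂ ≈ 2960 W

T_m = 1492 °C → 1492 + 273.15 = 1765.15 K.
Heat entering the second stage: Q_m = Q_H·(T_m/T_H) = 4750 × 1765.15/2324.00 = 3610 W.
Second-stage efficiency η₂ = 1 − T_C/T_m = 1 − 316.00/1765.15 = 0.8210, so W₂ = η₂·Q_m = 2960 W.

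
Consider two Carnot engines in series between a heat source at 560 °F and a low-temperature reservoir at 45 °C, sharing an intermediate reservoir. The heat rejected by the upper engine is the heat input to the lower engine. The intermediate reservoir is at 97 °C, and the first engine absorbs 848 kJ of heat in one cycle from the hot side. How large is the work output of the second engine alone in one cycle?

W₂ ≈ 77.84 kJ

T_H = 560 °F → (560 − 32) × 5/9 = 293.33 °C = 566.48 K.
T_C = 45 °C → 45 + 273.15 = 318.15 K.
T_m = 97 °C → 97 + 273.15 = 370.15 K.
Heat entering the second stage: Q_m = Q_H·(T_m/T_H) = 848 × 370.15/566.48 = 554.1 kJ.
Second-stage efficiency η₂ = 1 − T_C/T_m = 1 − 318.15/370.15 = 0.1405, so W₂ = η₂·Q_m = 77.84 kJ.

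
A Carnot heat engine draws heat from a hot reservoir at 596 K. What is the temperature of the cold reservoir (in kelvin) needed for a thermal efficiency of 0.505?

T_C ≈ 295 K

From η = 1 − T_C/T_H, T_C = T_H·(1 − η) = 596.00 × (1 − 0.505) = 295 K.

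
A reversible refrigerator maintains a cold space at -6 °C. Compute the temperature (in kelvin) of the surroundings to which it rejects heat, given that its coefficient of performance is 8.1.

T_C = -6 °C → -6 + 273.15 = 267.15 K.
COP_R = T_C/(T_H − T_C) ⇒ T_H = T_C·(1 + 1/COP_R) = 267.15 × (1 + 1/8.1) = 300 K.

T_H ≈ 300 K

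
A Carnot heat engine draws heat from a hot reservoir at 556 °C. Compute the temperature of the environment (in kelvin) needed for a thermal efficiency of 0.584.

T_C ≈ 345 K

T_H = 556 °C → 556 + 273.15 = 829.15 K.
From η = 1 − T_C/T_H, T_C = T_H·(1 − η) = 829.15 × (1 − 0.584) = 345 K.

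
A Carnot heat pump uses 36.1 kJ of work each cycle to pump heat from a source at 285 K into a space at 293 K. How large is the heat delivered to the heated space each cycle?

COP_HP = T_H/(T_H − T_C) = 293.00/8.00 = 36.6250.
Q_H = COP_HP · W = 36.6250 × 36.1 = 1322 kJ.

Q_H ≈ 1322 kJ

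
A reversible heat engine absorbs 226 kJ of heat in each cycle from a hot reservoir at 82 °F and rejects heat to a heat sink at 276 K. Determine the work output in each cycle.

T_H = 82 °F → (82 − 32) × 5/9 = 27.78 °C = 300.93 K.
Carnot efficiency: η = 1 − T_C/T_H = 1 − 276.00/300.93 = 0.0828.
W = η·Q_H = 0.0828 × 226 = 18.7 kJ.

W ≈ 18.7 kJ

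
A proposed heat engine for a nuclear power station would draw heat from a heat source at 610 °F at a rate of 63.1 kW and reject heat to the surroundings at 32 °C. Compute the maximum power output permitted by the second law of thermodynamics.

Ẇ_max ≈ 30.70 kW

T_H = 610 °F → (610 − 32) × 5/9 = 321.11 °C = 594.26 K.
T_C = 32 °C → 32 + 273.15 = 305.15 K.
The upper bound on efficiency is η_max = 1 − T_C/T_H = 1 − 305.15/594.26 = 0.4865.
W_max = η_max · Q_H = 0.4865 × 63.1 = 30.70 kW.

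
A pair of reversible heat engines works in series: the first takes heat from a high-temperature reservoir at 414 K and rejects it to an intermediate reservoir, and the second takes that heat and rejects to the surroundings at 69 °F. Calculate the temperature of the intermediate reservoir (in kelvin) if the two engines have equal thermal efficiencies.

T_m ≈ 348.7 K

T_C = 69 °F → (69 − 32) × 5/9 = 20.56 °C = 293.71 K.
Equal efficiencies require 1 − T_m/T_H = 1 − T_C/T_m, i.e. T_m/T_H = T_C/T_m, so T_m = √(T_H·T_C) = √(414.00 × 293.71) = 348.7 K.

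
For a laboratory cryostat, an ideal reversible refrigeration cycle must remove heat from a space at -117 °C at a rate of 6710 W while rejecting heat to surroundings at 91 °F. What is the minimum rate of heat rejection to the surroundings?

Q̇_H ≈ 13100 W

T_H = 91 °F → (91 − 32) × 5/9 = 32.78 °C = 305.93 K.
T_C = -117 °C → -117 + 273.15 = 156.15 K.
For a reversible cycle Q_H/Q_C = T_H/T_C, so Q_H = Q_C·T_H/T_C = 6710 × 305.93/156.15 = 13100 W.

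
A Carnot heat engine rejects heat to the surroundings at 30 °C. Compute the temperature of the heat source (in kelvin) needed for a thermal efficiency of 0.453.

T_C = 30 °C → 30 + 273.15 = 303.15 K.
From η = 1 − T_C/T_H, solving for T_H gives T_H = T_C/(1 − η) = 303.15/(1 − 0.453) = 554 K.

T_H ≈ 554 K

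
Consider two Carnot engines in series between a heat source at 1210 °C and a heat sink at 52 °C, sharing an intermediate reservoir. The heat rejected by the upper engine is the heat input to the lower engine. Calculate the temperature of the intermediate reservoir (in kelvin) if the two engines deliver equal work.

T_m ≈ 904 K

T_H = 1210 °C → 1210 + 273.15 = 1483.15 K.
T_C = 52 °C → 52 + 273.15 = 325.15 K.
For reversible stages Q_m = Q_H·(T_m/T_H). Setting W₁ = Q_H(1 − T_m/T_H) equal to W₂ = Q_m(1 − T_C/T_m) = Q_H·(T_m − T_C)/T_H gives T_H − T_m = T_m − T_C, so T_m = (T_H + T_C)/2 = (1483.15 + 325.15)/2 = 904 K.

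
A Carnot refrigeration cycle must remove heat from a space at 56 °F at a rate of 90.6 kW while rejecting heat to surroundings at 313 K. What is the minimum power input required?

T_C = 56 °F → (56 − 32) × 5/9 = 13.33 °C = 286.48 K.
COP_R = T_C/(T_H − T_C) = 286.48/26.52 = 10.8039.
W = Q_C/COP_R = 90.6/10.8039 = 8.39 kW.

Ẇ_in ≈ 8.39 kW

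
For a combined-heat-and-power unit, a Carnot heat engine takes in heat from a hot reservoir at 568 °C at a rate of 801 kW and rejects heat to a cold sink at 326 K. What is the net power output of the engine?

Ẇ ≈ 491 kW

T_H = 568 °C → 568 + 273.15 = 841.15 K.
Carnot efficiency: η = 1 − T_C/T_H = 1 − 326.00/841.15 = 0.6124.
W = η·Q_H = 0.6124 × 801 = 491 kW.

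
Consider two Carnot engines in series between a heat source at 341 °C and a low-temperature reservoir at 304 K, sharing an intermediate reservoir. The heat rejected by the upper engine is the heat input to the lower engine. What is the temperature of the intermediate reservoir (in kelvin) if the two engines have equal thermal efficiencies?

T_H = 341 °C → 341 + 273.15 = 614.15 K.
Equal efficiencies require 1 − T_m/T_H = 1 − T_C/T_m, i.e. T_m/T_H = T_C/T_m, so T_m = √(T_H·T_C) = √(614.15 × 304.00) = 432 K.

T_m ≈ 432 K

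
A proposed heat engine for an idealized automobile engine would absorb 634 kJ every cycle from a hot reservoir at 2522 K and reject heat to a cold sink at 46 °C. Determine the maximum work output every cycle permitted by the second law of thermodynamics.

T_C = 46 °C → 46 + 273.15 = 319.15 K.
By the Carnot theorem, η_max = 1 − T_C/T_H = 1 − 319.15/2522.00 = 0.8735.
W_max = η_max · Q_H = 0.8735 × 634 = 554 kJ.

W_max ≈ 554 kJ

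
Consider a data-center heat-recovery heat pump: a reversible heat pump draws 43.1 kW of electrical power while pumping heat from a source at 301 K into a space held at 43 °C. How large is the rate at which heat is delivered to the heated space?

T_H = 43 °C → 43 + 273.15 = 316.15 K.
Reversible heating COP: COP_HP = T_H/(T_H − T_C) = 316.15/15.15 = 20.8680.
Q_H = COP_HP · W = 20.8680 × 43.1 = 899 kW.

Q̇_H ≈ 899 kW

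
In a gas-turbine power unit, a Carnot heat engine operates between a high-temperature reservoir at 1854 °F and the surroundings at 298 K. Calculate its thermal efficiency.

η ≈ 0.768

T_H = 1854 °F → (1854 − 32) × 5/9 = 1012.22 °C = 1285.37 K.
Carnot efficiency: η = 1 − T_C/T_H = 1 − 298.00/1285.37 = 0.768.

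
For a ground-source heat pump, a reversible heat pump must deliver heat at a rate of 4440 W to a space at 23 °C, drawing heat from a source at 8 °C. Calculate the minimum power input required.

Ẇ_in ≈ 225 W

T_H = 23 °C → 23 + 273.15 = 296.15 K.
T_C = 8 °C → 8 + 273.15 = 281.15 K.
Reversible heating COP: COP_HP = T_H/(T_H − T_C) = 296.15/15.00 = 19.7433.
W = Q_H/COP_HP = 4440/19.7433 = 225 W.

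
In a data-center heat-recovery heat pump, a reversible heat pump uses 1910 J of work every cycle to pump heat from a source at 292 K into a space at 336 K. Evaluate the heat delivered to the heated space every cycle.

Q_H ≈ 14590 J

COP_HP = T_H/(T_H − T_C) = 336.00/44.00 = 7.6364.
Q_H = COP_HP · W = 7.6364 × 1910 = 14590 J.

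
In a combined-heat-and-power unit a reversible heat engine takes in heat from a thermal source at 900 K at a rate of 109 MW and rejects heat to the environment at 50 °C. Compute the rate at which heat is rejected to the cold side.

Q̇_C ≈ 39.1 MW

T_C = 50 °C → 50 + 273.15 = 323.15 K.
Since the cycle is reversible, η = 1 − T_C/T_H = 1 − 323.15/900.00 = 0.6409.
For a reversible cycle Q_C/Q_H = T_C/T_H, so Q_C = 109 × 323.15/900.00 = 39.1 MW.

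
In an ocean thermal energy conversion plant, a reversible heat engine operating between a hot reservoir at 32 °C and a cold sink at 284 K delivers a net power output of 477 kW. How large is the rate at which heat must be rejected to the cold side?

Q̇_C ≈ 6405 kW

T_H = 32 °C → 32 + 273.15 = 305.15 K.
The Carnot efficiency is η = 1 − T_C/T_H = 1 − 284.00/305.15 = 0.0693.
Since Q_C/Q_H = T_C/T_H and Q_H = W/η, Q_C = W·T_C/(T_H − T_C) = 477 × 284.00/21.15 = 6405 kW.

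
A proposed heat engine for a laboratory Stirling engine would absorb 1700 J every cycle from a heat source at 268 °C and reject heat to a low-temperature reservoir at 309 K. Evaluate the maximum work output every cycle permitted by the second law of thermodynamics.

W_max ≈ 729.3 J

T_H = 268 °C → 268 + 273.15 = 541.15 K.
By the Carnot theorem, η_max = 1 − T_C/T_H = 1 − 309.00/541.15 = 0.4290.
W_max = η_max · Q_H = 0.4290 × 1700 = 729.3 J.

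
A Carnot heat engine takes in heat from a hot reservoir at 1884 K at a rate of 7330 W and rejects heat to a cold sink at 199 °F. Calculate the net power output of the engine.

T_C = 199 °F → (199 − 32) × 5/9 = 92.78 °C = 365.93 K.
η_rev = 1 − T_C/T_H = 1 − 365.93/1884.00 = 0.8058.
W = η·Q_H = 0.8058 × 7330 = 5906 W.

Ẇ ≈ 5906 W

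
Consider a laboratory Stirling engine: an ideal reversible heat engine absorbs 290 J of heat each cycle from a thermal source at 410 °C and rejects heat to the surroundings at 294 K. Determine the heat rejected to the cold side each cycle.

T_H = 410 °C → 410 + 273.15 = 683.15 K.
Since the cycle is reversible, η = 1 − T_C/T_H = 1 − 294.00/683.15 = 0.5696.
For a reversible cycle Q_C/Q_H = T_C/T_H, so Q_C = 290 × 294.00/683.15 = 125 J.

Q_C ≈ 125 J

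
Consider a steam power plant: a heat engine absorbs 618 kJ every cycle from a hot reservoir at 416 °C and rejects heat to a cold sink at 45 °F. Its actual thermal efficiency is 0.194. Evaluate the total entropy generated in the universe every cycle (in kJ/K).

ΔS_univ ≈ 0.880 kJ/K

T_H = 416 °C → 416 + 273.15 = 689.15 K.
T_C = 45 °F → (45 − 32) × 5/9 = 7.22 °C = 280.37 K.
W = η·Q_H = 0.194 × 618 = 119.9 kJ, so Q_C = Q_H − W = 498.1 kJ.
The hot reservoir loses entropy Q_H/T_H = 618/689.15 = 0.8968 kJ/K; the cold reservoir gains Q_C/T_C = 498.1/280.37 = 1.777 kJ/K.
ΔS_univ = −Q_H/T_H + Q_C/T_C = 0.880 kJ/K (> 0, since η = 0.194 < η_Carnot = 0.593).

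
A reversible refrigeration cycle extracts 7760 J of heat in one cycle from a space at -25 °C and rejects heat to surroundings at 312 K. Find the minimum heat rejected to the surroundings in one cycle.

T_C = -25 °C → -25 + 273.15 = 248.15 K.
For a reversible cycle Q_H/Q_C = T_H/T_C, so Q_H = Q_C·T_H/T_C = 7760 × 312.00/248.15 = 9760 J.

Q_H ≈ 9760 J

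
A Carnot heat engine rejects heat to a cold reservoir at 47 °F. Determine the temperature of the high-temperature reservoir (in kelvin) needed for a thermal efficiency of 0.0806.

T_C = 47 °F → (47 − 32) × 5/9 = 8.33 °C = 281.48 K.
From η = 1 − T_C/T_H, solving for T_H gives T_H = T_C/(1 − η) = 281.48/(1 − 0.0806) = 306 K.

T_H ≈ 306 K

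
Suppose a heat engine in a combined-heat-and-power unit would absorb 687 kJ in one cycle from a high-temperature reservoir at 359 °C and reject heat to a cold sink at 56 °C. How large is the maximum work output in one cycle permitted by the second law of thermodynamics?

T_H = 359 °C → 359 + 273.15 = 632.15 K.
T_C = 56 °C → 56 + 273.15 = 329.15 K.
No engine can exceed the Carnot limit: η_max = 1 − T_C/T_H = 1 − 329.15/632.15 = 0.4793.
W_max = η_max · Q_H = 0.4793 × 687 = 329 kJ.

W_max ≈ 329 kJ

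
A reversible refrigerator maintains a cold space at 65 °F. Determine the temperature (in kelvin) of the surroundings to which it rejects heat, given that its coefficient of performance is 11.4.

T_C = 65 °F → (65 − 32) × 5/9 = 18.33 °C = 291.48 K.
COP_R = T_C/(T_H − T_C) ⇒ T_H = T_C·(1 + 1/COP_R) = 291.48 × (1 + 1/11.4) = 317.1 K.

T_H ≈ 317.1 K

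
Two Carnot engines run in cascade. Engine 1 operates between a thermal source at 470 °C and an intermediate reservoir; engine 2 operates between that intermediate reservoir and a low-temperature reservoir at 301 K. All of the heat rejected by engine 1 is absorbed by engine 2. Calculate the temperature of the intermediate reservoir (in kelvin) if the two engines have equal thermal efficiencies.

T_m ≈ 473 K

T_H = 470 °C → 470 + 273.15 = 743.15 K.
Equal efficiencies require 1 − T_m/T_H = 1 − T_C/T_m, i.e. T_m/T_H = T_C/T_m, so T_m = √(T_H·T_C) = √(743.15 × 301.00) = 473 K.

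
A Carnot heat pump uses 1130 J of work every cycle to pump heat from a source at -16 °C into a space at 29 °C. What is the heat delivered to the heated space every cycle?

T_H = 29 °C → 29 + 273.15 = 302.15 K.
T_C = -16 °C → -16 + 273.15 = 257.15 K.
COP_HP = T_H/(T_H − T_C) = 302.15/45.00 = 6.7144.
Q_H = COP_HP · W = 6.7144 × 1130 = 7587 J.

Q_H ≈ 7587 J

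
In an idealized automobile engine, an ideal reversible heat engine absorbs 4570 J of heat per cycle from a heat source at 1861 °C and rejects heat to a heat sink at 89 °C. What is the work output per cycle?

W ≈ 3790 J

T_H = 1861 °C → 1861 + 273.15 = 2134.15 K.
T_C = 89 °C → 89 + 273.15 = 362.15 K.
For a reversible engine, η = 1 − T_C/T_H = 1 − 362.15/2134.15 = 0.8303.
W = η·Q_H = 0.8303 × 4570 = 3790 J.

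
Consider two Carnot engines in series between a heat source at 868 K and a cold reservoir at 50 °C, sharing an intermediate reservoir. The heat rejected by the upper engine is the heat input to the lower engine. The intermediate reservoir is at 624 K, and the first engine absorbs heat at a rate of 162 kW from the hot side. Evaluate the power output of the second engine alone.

T_C = 50 °C → 50 + 273.15 = 323.15 K.
Heat entering the second stage: Q_m = Q_H·(T_m/T_H) = 162 × 624.00/868.00 = 116 kW.
Second-stage efficiency η₂ = 1 − T_C/T_m = 1 − 323.15/624.00 = 0.4821, so W₂ = η₂·Q_m = 56.1 kW.

Ẇ₂ ≈ 56.1 kW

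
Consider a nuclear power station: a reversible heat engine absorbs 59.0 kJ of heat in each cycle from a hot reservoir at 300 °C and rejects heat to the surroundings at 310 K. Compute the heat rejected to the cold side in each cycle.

Q_C ≈ 31.91 kJ

T_H = 300 °C → 300 + 273.15 = 573.15 K.
Carnot efficiency: η = 1 − T_C/T_H = 1 − 310.00/573.15 = 0.4591.
For a reversible cycle Q_C/Q_H = T_C/T_H, so Q_C = 59.0 × 310.00/573.15 = 31.91 kJ.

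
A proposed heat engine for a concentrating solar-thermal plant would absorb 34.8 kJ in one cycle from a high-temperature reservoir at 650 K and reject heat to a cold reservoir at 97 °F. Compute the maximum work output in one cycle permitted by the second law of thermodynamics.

W_max ≈ 18.2 kJ

T_C = 97 °F → (97 − 32) × 5/9 = 36.11 °C = 309.26 K.
The upper bound on efficiency is η_max = 1 − T_C/T_H = 1 − 309.26/650.00 = 0.5242.
W_max = η_max · Q_H = 0.5242 × 34.8 = 18.2 kJ.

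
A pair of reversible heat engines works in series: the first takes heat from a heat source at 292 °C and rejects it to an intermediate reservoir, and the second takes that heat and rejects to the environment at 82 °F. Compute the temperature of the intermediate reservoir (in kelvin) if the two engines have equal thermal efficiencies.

T_H = 292 °C → 292 + 273.15 = 565.15 K.
T_C = 82 °F → (82 − 32) × 5/9 = 27.78 °C = 300.93 K.
Equal efficiencies require 1 − T_m/T_H = 1 − T_C/T_m, i.e. T_m/T_H = T_C/T_m, so T_m = √(T_H·T_C) = √(565.15 × 300.93) = 412 K.

T_m ≈ 412 K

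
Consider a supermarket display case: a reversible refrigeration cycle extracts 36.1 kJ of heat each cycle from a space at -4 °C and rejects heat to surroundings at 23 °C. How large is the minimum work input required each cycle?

T_H = 23 °C → 23 + 273.15 = 296.15 K.
T_C = -4 °C → -4 + 273.15 = 269.15 K.
COP_R = T_C/(T_H − T_C) = 269.15/27.00 = 9.9685.
W = Q_C/COP_R = 36.1/9.9685 = 3.62 kJ.

W_in ≈ 3.62 kJ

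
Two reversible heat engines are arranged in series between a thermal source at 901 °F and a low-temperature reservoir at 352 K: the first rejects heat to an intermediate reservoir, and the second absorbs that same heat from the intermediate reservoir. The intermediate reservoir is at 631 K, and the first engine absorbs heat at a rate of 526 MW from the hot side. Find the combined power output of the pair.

Ẇ_total ≈ 281 MW

T_H = 901 °F → (901 − 32) × 5/9 = 482.78 °C = 755.93 K.
Two reversible stages in series are equivalent to a single Carnot engine between T_H and T_C, so η_total = 1 − T_C/T_H = 1 − 352.00/755.93 = 0.5343.
W_total = η_total · Q_H = 0.5343 × 526 = 281 MW.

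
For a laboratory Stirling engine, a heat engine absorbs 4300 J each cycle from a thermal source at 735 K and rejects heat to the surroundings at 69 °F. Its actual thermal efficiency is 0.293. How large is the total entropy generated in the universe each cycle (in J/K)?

ΔS_univ ≈ 4.50 J/K

T_C = 69 °F → (69 − 32) × 5/9 = 20.56 °C = 293.71 K.
W = η·Q_H = 0.293 × 4300 = 1260 J, so Q_C = Q_H − W = 3040 J.
The hot reservoir loses entropy Q_H/T_H = 4300/735.00 = 5.850 J/K; the cold reservoir gains Q_C/T_C = 3040/293.71 = 10.35 J/K.
ΔS_univ = −Q_H/T_H + Q_C/T_C = 4.50 J/K (> 0, since η = 0.293 < η_Carnot = 0.600).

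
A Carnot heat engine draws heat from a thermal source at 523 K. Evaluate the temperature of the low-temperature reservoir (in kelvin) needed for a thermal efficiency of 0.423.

T_C ≈ 301.8 K

From η = 1 − T_C/T_H, T_C = T_H·(1 − η) = 523.00 × (1 − 0.423) = 301.8 K.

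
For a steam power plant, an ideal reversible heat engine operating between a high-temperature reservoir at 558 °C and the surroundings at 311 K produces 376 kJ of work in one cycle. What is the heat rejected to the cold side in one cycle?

Q_C ≈ 224.8 kJ

T_H = 558 °C → 558 + 273.15 = 831.15 K.
The Carnot efficiency is η = 1 − T_C/T_H = 1 − 311.00/831.15 = 0.6258.
Since Q_C/Q_H = T_C/T_H and Q_H = W/η, Q_C = W·T_C/(T_H − T_C) = 376 × 311.00/520.15 = 224.8 kJ.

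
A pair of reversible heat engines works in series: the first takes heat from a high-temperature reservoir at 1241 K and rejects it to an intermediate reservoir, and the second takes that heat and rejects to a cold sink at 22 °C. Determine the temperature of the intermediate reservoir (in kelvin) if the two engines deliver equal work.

T_C = 22 °C → 22 + 273.15 = 295.15 K.
For reversible stages Q_m = Q_H·(T_m/T_H). Setting W₁ = Q_H(1 − T_m/T_H) equal to W₂ = Q_m(1 − T_C/T_m) = Q_H·(T_m − T_C)/T_H gives T_H − T_m = T_m − T_C, so T_m = (T_H + T_C)/2 = (1241.00 + 295.15)/2 = 768.1 K.

T_m ≈ 768.1 K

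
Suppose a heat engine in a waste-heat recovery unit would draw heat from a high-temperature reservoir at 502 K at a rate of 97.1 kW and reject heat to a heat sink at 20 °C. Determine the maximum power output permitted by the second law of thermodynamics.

Ẇ_max ≈ 40.4 kW

T_C = 20 °C → 20 + 273.15 = 293.15 K.
The upper bound on efficiency is η_max = 1 − T_C/T_H = 1 − 293.15/502.00 = 0.4160.
W_max = η_max · Q_H = 0.4160 × 97.1 = 40.4 kW.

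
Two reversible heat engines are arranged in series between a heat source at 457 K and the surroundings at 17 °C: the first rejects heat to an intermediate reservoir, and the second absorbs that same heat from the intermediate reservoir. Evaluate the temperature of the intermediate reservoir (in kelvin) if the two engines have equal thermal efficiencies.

T_m ≈ 364.1 K

T_C = 17 °C → 17 + 273.15 = 290.15 K.
Equal efficiencies require 1 − T_m/T_H = 1 − T_C/T_m, i.e. T_m/T_H = T_C/T_m, so T_m = √(T_H·T_C) = √(457.00 × 290.15) = 364.1 K.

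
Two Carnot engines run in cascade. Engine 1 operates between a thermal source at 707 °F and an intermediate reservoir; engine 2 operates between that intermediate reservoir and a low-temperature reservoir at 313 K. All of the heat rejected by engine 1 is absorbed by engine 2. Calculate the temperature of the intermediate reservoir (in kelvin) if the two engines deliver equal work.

T_m ≈ 481 K

T_H = 707 °F → (707 − 32) × 5/9 = 375.00 °C = 648.15 K.
For reversible stages Q_m = Q_H·(T_m/T_H). Setting W₁ = Q_H(1 − T_m/T_H) equal to W₂ = Q_m(1 − T_C/T_m) = Q_H·(T_m − T_C)/T_H gives T_H − T_m = T_m − T_C, so T_m = (T_H + T_C)/2 = (648.15 + 313.00)/2 = 481 K.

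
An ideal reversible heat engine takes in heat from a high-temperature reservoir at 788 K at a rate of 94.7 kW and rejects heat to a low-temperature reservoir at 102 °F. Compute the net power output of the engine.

Ẇ ≈ 57.20 kW

T_C = 102 °F → (102 − 32) × 5/9 = 38.89 °C = 312.04 K.
η_rev = 1 − T_C/T_H = 1 − 312.04/788.00 = 0.6040.
W = η·Q_H = 0.6040 × 94.7 = 57.20 kW.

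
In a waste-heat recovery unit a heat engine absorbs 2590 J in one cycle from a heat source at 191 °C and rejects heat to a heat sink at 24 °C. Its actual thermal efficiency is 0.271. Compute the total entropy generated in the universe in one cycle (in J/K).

T_H = 191 °C → 191 + 273.15 = 464.15 K.
T_C = 24 °C → 24 + 273.15 = 297.15 K.
W = η·Q_H = 0.271 × 2590 = 701.9 J, so Q_C = Q_H − W = 1888 J.
Reservoir entropy changes: ΔS_H = −Q_H/T_H = −2590/464.15 = -5.580 J/K and ΔS_C = +Q_C/T_C = 1888/297.15 = 6.354 J/K.
ΔS_univ = −Q_H/T_H + Q_C/T_C = 0.774 J/K (> 0, since η = 0.271 < η_Carnot = 0.360).

ΔS_univ ≈ 0.774 J/K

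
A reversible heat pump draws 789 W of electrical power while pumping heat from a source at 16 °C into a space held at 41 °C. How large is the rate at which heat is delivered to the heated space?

T_H = 41 °C → 41 + 273.15 = 314.15 K.
T_C = 16 °C → 16 + 273.15 = 289.15 K.
The Carnot heat-pump COP is COP_HP = T_H/(T_H − T_C) = 314.15/25.00 = 12.5660.
Q_H = COP_HP · W = 12.5660 × 789 = 9915 W.

Q̇_H ≈ 9915 W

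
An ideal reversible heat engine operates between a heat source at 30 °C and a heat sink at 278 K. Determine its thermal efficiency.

T_H = 30 °C → 30 + 273.15 = 303.15 K.
Since the cycle is reversible, η = 1 − T_C/T_H = 1 − 278.00/303.15 = 0.0830.

η ≈ 0.0830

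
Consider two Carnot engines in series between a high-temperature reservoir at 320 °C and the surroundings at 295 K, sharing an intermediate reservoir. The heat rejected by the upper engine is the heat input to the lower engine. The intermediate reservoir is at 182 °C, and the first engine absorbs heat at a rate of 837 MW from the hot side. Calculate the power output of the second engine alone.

T_H = 320 °C → 320 + 273.15 = 593.15 K.
T_m = 182 °C → 182 + 273.15 = 455.15 K.
Heat entering the second stage: Q_m = Q_H·(T_m/T_H) = 837 × 455.15/593.15 = 642.3 MW.
Second-stage efficiency η₂ = 1 − T_C/T_m = 1 − 295.00/455.15 = 0.3519, so W₂ = η₂·Q_m = 226.0 MW.

Ẇ₂ ≈ 226.0 MW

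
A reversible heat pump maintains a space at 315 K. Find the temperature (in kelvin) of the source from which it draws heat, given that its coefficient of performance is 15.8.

T_C ≈ 295 K

COP_HP = T_H/(T_H − T_C) ⇒ T_C = T_H·(COP_HP − 1)/COP_HP = 315.00 × (15.8 − 1)/15.8 = 295 K.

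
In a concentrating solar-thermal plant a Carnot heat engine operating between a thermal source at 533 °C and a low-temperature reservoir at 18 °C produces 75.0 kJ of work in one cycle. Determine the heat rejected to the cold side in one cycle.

T_H = 533 °C → 533 + 273.15 = 806.15 K.
T_C = 18 °C → 18 + 273.15 = 291.15 K.
η_rev = 1 − T_C/T_H = 1 − 291.15/806.15 = 0.6388.
Since Q_C/Q_H = T_C/T_H and Q_H = W/η, Q_C = W·T_C/(T_H − T_C) = 75.0 × 291.15/515.00 = 42.40 kJ.

Q_C ≈ 42.40 kJ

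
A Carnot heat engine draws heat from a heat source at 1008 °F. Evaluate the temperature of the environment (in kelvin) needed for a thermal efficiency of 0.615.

T_C ≈ 313.9 K

T_H = 1008 °F → (1008 − 32) × 5/9 = 542.22 °C = 815.37 K.
From η = 1 − T_C/T_H, T_C = T_H·(1 − η) = 815.37 × (1 − 0.615) = 313.9 K.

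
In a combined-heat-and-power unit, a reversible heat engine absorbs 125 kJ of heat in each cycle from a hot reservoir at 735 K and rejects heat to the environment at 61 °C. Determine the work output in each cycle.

T_C = 61 °C → 61 + 273.15 = 334.15 K.
The Carnot efficiency is η = 1 − T_C/T_H = 1 − 334.15/735.00 = 0.5454.
W = η·Q_H = 0.5454 × 125 = 68.17 kJ.

W ≈ 68.17 kJ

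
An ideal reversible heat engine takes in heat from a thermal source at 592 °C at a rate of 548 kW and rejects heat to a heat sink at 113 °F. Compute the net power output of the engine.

T_H = 592 °C → 592 + 273.15 = 865.15 K.
T_C = 113 °F → (113 − 32) × 5/9 = 45.00 °C = 318.15 K.
Since the cycle is reversible, η = 1 − T_C/T_H = 1 − 318.15/865.15 = 0.6323.
W = η·Q_H = 0.6323 × 548 = 346 kW.

Ẇ ≈ 346 kW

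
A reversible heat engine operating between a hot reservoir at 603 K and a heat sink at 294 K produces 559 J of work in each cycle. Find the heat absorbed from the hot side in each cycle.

Since the cycle is reversible, η = 1 − T_C/T_H = 1 − 294.00/603.00 = 0.5124.
Q_H = W/η = 559/0.5124 = 1090 J.

Q_H ≈ 1090 J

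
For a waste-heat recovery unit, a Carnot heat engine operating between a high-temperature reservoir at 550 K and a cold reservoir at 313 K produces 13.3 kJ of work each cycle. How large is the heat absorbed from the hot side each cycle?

Since the cycle is reversible, η = 1 − T_C/T_H = 1 − 313.00/550.00 = 0.4309.
Q_H = W/η = 13.3/0.4309 = 30.9 kJ.

Q_H ≈ 30.9 kJ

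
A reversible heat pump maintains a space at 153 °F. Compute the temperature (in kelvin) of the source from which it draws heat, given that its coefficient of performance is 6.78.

T_H = 153 °F → (153 − 32) × 5/9 = 67.22 °C = 340.37 K.
COP_HP = T_H/(T_H − T_C) ⇒ T_C = T_H·(COP_HP − 1)/COP_HP = 340.37 × (6.78 − 1)/6.78 = 290 K.

T_C ≈ 290 K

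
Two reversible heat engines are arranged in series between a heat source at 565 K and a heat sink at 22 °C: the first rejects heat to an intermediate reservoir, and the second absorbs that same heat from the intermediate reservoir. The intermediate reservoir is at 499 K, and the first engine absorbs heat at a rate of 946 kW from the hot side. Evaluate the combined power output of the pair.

Ẇ_total ≈ 452 kW

T_C = 22 °C → 22 + 273.15 = 295.15 K.
Two reversible stages in series are equivalent to a single Carnot engine between T_H and T_C, so η_total = 1 − T_C/T_H = 1 − 295.15/565.00 = 0.4776.
W_total = η_total · Q_H = 0.4776 × 946 = 452 kW.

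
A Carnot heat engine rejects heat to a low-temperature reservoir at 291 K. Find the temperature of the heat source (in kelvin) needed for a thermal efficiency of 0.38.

T_H ≈ 469 K

From η = 1 − T_C/T_H, solving for T_H gives T_H = T_C/(1 − η) = 291.00/(1 − 0.38) = 469 K.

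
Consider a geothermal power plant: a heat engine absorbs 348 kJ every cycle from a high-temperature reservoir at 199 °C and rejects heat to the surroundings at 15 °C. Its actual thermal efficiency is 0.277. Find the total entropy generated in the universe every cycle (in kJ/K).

ΔS_univ ≈ 0.136 kJ/K

T_H = 199 °C → 199 + 273.15 = 472.15 K.
T_C = 15 °C → 15 + 273.15 = 288.15 K.
W = η·Q_H = 0.277 × 348 = 96.40 kJ, so Q_C = Q_H − W = 251.6 kJ.
Reservoir entropy changes: ΔS_H = −Q_H/T_H = −348/472.15 = -0.7371 kJ/K and ΔS_C = +Q_C/T_C = 251.6/288.15 = 0.8732 kJ/K.
ΔS_univ = −Q_H/T_H + Q_C/T_C = 0.136 kJ/K (> 0, since η = 0.277 < η_Carnot = 0.390).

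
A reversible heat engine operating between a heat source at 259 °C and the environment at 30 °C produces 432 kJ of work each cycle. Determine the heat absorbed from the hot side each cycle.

Q_H ≈ 1000 kJ

T_H = 259 °C → 259 + 273.15 = 532.15 K.
T_C = 30 °C → 30 + 273.15 = 303.15 K.
The Carnot efficiency is η = 1 − T_C/T_H = 1 − 303.15/532.15 = 0.4303.
Q_H = W/η = 432/0.4303 = 1000 kJ.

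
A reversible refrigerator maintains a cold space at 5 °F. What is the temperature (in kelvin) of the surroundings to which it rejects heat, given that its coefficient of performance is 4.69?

T_H ≈ 313 K

T_C = 5 °F → (5 − 32) × 5/9 = -15.00 °C = 258.15 K.
COP_R = T_C/(T_H − T_C) ⇒ T_H = T_C·(1 + 1/COP_R) = 258.15 × (1 + 1/4.69) = 313 K.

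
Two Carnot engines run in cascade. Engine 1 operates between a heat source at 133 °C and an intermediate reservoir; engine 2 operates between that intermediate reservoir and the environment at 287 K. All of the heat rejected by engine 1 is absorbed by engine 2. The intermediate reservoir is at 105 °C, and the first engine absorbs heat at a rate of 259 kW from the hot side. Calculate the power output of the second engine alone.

T_H = 133 °C → 133 + 273.15 = 406.15 K.
T_m = 105 °C → 105 + 273.15 = 378.15 K.
Heat entering the second stage: Q_m = Q_H·(T_m/T_H) = 259 × 378.15/406.15 = 241 kW.
Second-stage efficiency η₂ = 1 − T_C/T_m = 1 − 287.00/378.15 = 0.2410, so W₂ = η₂·Q_m = 58.1 kW.

Ẇ₂ ≈ 58.1 kW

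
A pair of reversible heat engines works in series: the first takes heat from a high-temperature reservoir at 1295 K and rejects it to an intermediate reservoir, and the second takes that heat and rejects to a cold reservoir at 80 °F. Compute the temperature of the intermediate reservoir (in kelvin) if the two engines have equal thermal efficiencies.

T_m ≈ 623 K

T_C = 80 °F → (80 − 32) × 5/9 = 26.67 °C = 299.82 K.
Equal efficiencies require 1 − T_m/T_H = 1 − T_C/T_m, i.e. T_m/T_H = T_C/T_m, so T_m = √(T_H·T_C) = √(1295.00 × 299.82) = 623 K.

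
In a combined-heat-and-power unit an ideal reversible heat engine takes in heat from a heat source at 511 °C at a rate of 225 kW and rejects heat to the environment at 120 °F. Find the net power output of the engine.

Ẇ ≈ 133 kW

T_H = 511 °C → 511 + 273.15 = 784.15 K.
T_C = 120 °F → (120 − 32) × 5/9 = 48.89 °C = 322.04 K.
For a reversible engine, η = 1 − T_C/T_H = 1 − 322.04/784.15 = 0.5893.
W = η·Q_H = 0.5893 × 225 = 133 kW.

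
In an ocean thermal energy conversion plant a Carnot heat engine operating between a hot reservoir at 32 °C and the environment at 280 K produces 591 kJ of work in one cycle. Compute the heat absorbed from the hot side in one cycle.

Q_H ≈ 7170 kJ

T_H = 32 °C → 32 + 273.15 = 305.15 K.
η_rev = 1 − T_C/T_H = 1 − 280.00/305.15 = 0.0824.
Q_H = W/η = 591/0.0824 = 7170 kJ.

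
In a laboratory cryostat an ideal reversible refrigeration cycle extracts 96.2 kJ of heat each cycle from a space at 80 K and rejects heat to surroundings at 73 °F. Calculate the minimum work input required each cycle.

W_in ≈ 260 kJ

T_H = 73 °F → (73 − 32) × 5/9 = 22.78 °C = 295.93 K.
COP_R = T_C/(T_H − T_C) = 80.00/215.93 = 0.3705.
W = Q_C/COP_R = 96.2/0.3705 = 260 kJ.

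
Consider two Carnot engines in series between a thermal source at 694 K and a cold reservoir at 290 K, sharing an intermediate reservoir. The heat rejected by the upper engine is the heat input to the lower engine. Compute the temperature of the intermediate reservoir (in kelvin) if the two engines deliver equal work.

T_m ≈ 492 K

For reversible stages Q_m = Q_H·(T_m/T_H). Setting W₁ = Q_H(1 − T_m/T_H) equal to W₂ = Q_m(1 − T_C/T_m) = Q_H·(T_m − T_C)/T_H gives T_H − T_m = T_m − T_C, so T_m = (T_H + T_C)/2 = (694.00 + 290.00)/2 = 492 K.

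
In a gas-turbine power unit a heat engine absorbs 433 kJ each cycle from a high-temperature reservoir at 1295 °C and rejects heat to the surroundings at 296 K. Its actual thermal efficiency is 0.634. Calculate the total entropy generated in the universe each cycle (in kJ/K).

T_H = 1295 °C → 1295 + 273.15 = 1568.15 K.
W = η·Q_H = 0.634 × 433 = 274.5 kJ, so Q_C = Q_H − W = 158.5 kJ.
Entropy balance on the reservoirs: −Q_H/T_H = -0.2761 kJ/K, +Q_C/T_C = 0.5354 kJ/K.
ΔS_univ = −Q_H/T_H + Q_C/T_C = 0.259 kJ/K (> 0, since η = 0.634 < η_Carnot = 0.811).

ΔS_univ ≈ 0.259 kJ/K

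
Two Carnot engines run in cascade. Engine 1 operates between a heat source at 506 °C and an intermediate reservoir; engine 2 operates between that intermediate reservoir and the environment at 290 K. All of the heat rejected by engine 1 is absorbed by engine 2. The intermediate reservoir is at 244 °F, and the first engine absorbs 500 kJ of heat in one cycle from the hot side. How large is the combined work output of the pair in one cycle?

T_H = 506 °C → 506 + 273.15 = 779.15 K.
Two reversible stages in series are equivalent to a single Carnot engine between T_H and T_C, so η_total = 1 − T_C/T_H = 1 − 290.00/779.15 = 0.6278.
W_total = η_total · Q_H = 0.6278 × 500 = 313.9 kJ.

W_total ≈ 313.9 kJ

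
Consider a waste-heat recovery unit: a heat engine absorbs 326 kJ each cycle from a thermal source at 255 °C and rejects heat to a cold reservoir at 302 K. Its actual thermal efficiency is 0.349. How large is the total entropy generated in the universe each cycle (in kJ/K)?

ΔS_univ ≈ 0.0855 kJ/K

T_H = 255 °C → 255 + 273.15 = 528.15 K.
W = η·Q_H = 0.349 × 326 = 113.8 kJ, so Q_C = Q_H − W = 212.2 kJ.
Entropy balance on the reservoirs: −Q_H/T_H = -0.6172 kJ/K, +Q_C/T_C = 0.7027 kJ/K.
ΔS_univ = −Q_H/T_H + Q_C/T_C = 0.0855 kJ/K (> 0, since η = 0.349 < η_Carnot = 0.428).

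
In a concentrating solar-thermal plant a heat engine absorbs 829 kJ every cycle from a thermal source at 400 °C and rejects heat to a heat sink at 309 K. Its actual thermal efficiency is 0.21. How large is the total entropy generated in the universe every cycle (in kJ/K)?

T_H = 400 °C → 400 + 273.15 = 673.15 K.
W = η·Q_H = 0.21 × 829 = 174.1 kJ, so Q_C = Q_H − W = 654.9 kJ.
The hot reservoir loses entropy Q_H/T_H = 829/673.15 = 1.232 kJ/K; the cold reservoir gains Q_C/T_C = 654.9/309.00 = 2.119 kJ/K.
ΔS_univ = −Q_H/T_H + Q_C/T_C = 0.888 kJ/K (> 0, since η = 0.21 < η_Carnot = 0.541).

ΔS_univ ≈ 0.888 kJ/K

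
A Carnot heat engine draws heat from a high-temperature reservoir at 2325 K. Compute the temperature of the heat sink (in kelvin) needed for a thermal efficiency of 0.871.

From η = 1 − T_C/T_H, T_C = T_H·(1 − η) = 2325.00 × (1 − 0.871) = 299.9 K.

T_C ≈ 299.9 K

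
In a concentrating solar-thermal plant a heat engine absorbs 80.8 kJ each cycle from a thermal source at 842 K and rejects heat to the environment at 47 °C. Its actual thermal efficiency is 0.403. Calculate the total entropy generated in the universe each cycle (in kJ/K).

T_C = 47 °C → 47 + 273.15 = 320.15 K.
W = η·Q_H = 0.403 × 80.8 = 32.56 kJ, so Q_C = Q_H − W = 48.24 kJ.
Entropy balance on the reservoirs: −Q_H/T_H = -0.09596 kJ/K, +Q_C/T_C = 0.1507 kJ/K.
ΔS_univ = −Q_H/T_H + Q_C/T_C = 0.0547 kJ/K (> 0, since η = 0.403 < η_Carnot = 0.620).

ΔS_univ ≈ 0.0547 kJ/K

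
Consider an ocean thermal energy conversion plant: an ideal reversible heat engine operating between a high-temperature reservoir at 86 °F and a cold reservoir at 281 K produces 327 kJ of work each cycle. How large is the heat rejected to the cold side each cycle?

T_H = 86 °F → (86 − 32) × 5/9 = 30.00 °C = 303.15 K.
Carnot efficiency: η = 1 − T_C/T_H = 1 − 281.00/303.15 = 0.0731.
Since Q_C/Q_H = T_C/T_H and Q_H = W/η, Q_C = W·T_C/(T_H − T_C) = 327 × 281.00/22.15 = 4148 kJ.

Q_C ≈ 4148 kJ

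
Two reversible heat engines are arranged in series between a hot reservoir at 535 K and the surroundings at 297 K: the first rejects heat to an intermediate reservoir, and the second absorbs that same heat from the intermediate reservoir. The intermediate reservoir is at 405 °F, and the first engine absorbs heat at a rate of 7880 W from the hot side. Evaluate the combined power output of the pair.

Two reversible stages in series are equivalent to a single Carnot engine between T_H and T_C, so η_total = 1 − T_C/T_H = 1 − 297.00/535.00 = 0.4449.
W_total = η_total · Q_H = 0.4449 × 7880 = 3510 W.

Ẇ_total ≈ 3510 W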